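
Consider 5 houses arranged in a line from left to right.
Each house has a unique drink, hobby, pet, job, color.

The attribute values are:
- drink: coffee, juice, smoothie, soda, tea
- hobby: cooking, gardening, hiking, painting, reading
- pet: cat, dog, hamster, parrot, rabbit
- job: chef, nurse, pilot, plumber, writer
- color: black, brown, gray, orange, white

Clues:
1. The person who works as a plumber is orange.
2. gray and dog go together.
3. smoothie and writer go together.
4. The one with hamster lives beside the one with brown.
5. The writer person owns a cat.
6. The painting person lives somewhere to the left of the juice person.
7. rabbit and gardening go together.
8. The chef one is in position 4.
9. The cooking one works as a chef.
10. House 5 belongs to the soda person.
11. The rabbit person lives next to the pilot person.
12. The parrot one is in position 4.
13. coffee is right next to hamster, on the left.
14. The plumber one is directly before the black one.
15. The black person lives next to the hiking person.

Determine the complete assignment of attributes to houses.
Solution:

House | Drink | Hobby | Pet | Job | Color
-----------------------------------------
  1   | coffee | gardening | rabbit | plumber | orange
  2   | tea | painting | hamster | pilot | black
  3   | smoothie | hiking | cat | writer | brown
  4   | juice | cooking | parrot | chef | white
  5   | soda | reading | dog | nurse | gray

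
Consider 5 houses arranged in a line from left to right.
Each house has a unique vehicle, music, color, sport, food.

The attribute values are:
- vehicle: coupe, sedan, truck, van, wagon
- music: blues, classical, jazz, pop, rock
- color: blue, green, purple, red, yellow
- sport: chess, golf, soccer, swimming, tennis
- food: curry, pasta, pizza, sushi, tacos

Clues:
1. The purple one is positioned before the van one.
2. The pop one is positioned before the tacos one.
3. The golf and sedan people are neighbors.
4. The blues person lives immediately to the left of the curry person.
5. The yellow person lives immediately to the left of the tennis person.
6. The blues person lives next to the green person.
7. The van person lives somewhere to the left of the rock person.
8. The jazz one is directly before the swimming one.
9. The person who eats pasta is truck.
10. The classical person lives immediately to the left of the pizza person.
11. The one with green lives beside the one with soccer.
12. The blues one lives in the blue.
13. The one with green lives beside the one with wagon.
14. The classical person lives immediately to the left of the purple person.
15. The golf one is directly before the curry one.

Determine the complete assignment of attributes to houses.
Solution:

House | Vehicle | Music | Color | Sport | Food
----------------------------------------------
  1   | truck | blues | blue | golf | pasta
  2   | sedan | classical | green | chess | curry
  3   | wagon | jazz | purple | soccer | pizza
  4   | van | pop | yellow | swimming | sushi
  5   | coupe | rock | red | tennis | tacos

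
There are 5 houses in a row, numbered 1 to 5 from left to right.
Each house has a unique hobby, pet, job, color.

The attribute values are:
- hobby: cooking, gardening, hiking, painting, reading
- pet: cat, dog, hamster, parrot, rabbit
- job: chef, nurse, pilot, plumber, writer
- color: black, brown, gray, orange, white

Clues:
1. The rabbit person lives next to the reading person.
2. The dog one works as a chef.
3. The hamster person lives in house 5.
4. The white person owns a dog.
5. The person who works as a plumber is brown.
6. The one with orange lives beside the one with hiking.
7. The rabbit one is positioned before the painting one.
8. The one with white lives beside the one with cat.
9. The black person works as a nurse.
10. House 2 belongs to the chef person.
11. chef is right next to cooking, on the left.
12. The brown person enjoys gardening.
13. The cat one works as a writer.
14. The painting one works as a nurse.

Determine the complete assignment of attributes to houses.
Solution:

House | Hobby | Pet | Job | Color
---------------------------------
  1   | gardening | rabbit | plumber | brown
  2   | reading | dog | chef | white
  3   | cooking | cat | writer | orange
  4   | hiking | parrot | pilot | gray
  5   | painting | hamster | nurse | black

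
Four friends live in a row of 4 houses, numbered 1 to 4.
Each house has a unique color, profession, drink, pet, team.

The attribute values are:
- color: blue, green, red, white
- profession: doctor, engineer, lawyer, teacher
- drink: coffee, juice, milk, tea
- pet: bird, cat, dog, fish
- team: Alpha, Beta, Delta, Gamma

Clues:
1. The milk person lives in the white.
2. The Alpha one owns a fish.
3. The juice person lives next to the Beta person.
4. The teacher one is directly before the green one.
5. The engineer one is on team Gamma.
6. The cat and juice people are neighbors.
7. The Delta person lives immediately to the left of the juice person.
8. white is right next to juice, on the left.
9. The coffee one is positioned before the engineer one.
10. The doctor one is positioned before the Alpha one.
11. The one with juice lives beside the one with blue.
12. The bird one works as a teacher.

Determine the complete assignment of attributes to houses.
Solution:

House | Color | Profession | Drink | Pet | Team
-----------------------------------------------
  1   | white | doctor | milk | cat | Delta
  2   | red | lawyer | juice | fish | Alpha
  3   | blue | teacher | coffee | bird | Beta
  4   | green | engineer | tea | dog | Gamma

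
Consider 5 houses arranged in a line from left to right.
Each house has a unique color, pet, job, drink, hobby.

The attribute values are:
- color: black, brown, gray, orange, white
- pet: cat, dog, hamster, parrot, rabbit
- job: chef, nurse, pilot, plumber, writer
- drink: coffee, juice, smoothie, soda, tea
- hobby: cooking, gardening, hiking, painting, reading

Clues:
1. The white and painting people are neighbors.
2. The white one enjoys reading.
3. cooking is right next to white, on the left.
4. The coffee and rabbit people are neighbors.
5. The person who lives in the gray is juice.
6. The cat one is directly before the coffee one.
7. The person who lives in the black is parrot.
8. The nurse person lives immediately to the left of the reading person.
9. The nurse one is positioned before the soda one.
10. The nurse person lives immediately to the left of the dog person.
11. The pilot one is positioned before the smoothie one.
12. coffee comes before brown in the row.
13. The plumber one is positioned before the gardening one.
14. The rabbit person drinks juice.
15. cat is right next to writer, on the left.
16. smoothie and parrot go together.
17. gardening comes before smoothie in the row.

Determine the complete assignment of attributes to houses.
Solution:

House | Color | Pet | Job | Drink | Hobby
-----------------------------------------
  1   | orange | cat | nurse | tea | cooking
  2   | white | dog | writer | coffee | reading
  3   | gray | rabbit | plumber | juice | painting
  4   | brown | hamster | pilot | soda | gardening
  5   | black | parrot | chef | smoothie | hiking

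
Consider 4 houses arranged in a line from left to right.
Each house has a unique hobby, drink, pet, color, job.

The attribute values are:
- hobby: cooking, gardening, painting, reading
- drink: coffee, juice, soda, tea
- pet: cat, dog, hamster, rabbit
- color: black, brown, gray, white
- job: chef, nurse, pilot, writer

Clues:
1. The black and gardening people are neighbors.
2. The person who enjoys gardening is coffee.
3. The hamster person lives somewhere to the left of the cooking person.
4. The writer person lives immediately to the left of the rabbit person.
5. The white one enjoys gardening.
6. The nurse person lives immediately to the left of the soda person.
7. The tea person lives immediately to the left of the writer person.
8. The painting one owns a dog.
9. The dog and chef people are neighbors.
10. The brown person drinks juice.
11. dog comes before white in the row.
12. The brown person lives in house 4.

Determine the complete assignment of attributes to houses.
Solution:

House | Hobby | Drink | Pet | Color | Job
-----------------------------------------
  1   | reading | tea | hamster | gray | nurse
  2   | painting | soda | dog | black | writer
  3   | gardening | coffee | rabbit | white | chef
  4   | cooking | juice | cat | brown | pilot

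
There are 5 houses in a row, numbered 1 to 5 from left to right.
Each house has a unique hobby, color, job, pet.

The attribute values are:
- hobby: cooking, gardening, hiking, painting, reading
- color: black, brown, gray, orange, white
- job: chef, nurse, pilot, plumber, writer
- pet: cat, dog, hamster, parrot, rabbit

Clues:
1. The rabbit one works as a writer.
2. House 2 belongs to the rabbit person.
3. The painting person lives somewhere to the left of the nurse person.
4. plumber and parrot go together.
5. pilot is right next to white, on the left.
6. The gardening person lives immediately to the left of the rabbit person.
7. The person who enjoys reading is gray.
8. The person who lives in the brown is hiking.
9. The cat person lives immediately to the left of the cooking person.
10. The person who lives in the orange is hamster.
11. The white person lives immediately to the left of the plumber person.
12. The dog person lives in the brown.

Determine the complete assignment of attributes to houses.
Solution:

House | Hobby | Color | Job | Pet
---------------------------------
  1   | gardening | black | pilot | cat
  2   | cooking | white | writer | rabbit
  3   | reading | gray | plumber | parrot
  4   | painting | orange | chef | hamster
  5   | hiking | brown | nurse | dog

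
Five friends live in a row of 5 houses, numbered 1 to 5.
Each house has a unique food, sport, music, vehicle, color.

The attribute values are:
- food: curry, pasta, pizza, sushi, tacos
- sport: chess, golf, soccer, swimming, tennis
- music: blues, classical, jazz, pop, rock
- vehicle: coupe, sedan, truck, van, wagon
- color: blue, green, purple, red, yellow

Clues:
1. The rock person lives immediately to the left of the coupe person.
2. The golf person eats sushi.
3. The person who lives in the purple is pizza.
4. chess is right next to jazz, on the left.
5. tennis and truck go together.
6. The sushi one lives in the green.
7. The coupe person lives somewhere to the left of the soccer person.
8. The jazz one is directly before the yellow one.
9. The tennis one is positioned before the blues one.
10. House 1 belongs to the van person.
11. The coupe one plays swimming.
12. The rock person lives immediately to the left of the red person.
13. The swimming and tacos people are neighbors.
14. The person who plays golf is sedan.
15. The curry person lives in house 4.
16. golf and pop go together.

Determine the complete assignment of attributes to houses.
Solution:

House | Food | Sport | Music | Vehicle | Color
----------------------------------------------
  1   | pizza | chess | rock | van | purple
  2   | pasta | swimming | jazz | coupe | red
  3   | tacos | tennis | classical | truck | yellow
  4   | curry | soccer | blues | wagon | blue
  5   | sushi | golf | pop | sedan | green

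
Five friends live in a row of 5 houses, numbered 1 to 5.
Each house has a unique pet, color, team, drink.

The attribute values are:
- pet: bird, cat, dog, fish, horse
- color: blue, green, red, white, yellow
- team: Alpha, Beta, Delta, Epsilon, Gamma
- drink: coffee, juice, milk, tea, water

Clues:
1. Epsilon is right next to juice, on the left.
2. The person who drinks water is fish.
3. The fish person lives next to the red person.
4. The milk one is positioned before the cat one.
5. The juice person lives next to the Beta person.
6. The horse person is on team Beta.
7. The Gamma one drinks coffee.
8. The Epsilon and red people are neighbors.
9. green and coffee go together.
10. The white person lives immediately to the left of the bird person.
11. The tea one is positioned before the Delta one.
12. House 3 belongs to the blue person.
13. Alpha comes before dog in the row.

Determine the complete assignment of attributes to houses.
Solution:

House | Pet | Color | Team | Drink
----------------------------------
  1   | fish | white | Epsilon | water
  2   | bird | red | Alpha | juice
  3   | horse | blue | Beta | tea
  4   | dog | yellow | Delta | milk
  5   | cat | green | Gamma | coffee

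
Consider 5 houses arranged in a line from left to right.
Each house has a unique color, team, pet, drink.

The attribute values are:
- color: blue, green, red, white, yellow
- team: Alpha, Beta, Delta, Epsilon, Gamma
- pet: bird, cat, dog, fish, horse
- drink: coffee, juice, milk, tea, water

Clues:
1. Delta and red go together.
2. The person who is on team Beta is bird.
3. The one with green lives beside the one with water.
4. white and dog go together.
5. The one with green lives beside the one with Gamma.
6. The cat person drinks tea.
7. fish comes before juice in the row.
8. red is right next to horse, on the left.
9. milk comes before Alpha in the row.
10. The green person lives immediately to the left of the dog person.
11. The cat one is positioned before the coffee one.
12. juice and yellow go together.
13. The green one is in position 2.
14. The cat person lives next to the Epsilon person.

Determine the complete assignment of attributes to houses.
Solution:

House | Color | Team | Pet | Drink
----------------------------------
  1   | red | Delta | cat | tea
  2   | green | Epsilon | horse | milk
  3   | white | Gamma | dog | water
  4   | blue | Alpha | fish | coffee
  5   | yellow | Beta | bird | juice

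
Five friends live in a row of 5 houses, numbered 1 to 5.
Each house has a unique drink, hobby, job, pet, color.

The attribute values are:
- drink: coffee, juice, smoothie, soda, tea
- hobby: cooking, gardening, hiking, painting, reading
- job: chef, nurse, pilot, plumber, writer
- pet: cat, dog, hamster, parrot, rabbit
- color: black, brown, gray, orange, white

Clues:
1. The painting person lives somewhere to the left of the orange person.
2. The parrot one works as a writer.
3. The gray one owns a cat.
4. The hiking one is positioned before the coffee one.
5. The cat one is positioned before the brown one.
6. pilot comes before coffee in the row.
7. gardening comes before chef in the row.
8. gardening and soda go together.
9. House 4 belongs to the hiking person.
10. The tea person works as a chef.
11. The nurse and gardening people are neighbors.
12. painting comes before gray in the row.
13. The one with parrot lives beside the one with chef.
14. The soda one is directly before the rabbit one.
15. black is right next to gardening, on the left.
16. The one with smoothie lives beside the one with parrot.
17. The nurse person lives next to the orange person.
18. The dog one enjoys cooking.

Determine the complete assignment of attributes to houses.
Solution:

House | Drink | Hobby | Job | Pet | Color
-----------------------------------------
  1   | smoothie | painting | nurse | hamster | black
  2   | soda | gardening | writer | parrot | orange
  3   | tea | reading | chef | rabbit | white
  4   | juice | hiking | pilot | cat | gray
  5   | coffee | cooking | plumber | dog | brown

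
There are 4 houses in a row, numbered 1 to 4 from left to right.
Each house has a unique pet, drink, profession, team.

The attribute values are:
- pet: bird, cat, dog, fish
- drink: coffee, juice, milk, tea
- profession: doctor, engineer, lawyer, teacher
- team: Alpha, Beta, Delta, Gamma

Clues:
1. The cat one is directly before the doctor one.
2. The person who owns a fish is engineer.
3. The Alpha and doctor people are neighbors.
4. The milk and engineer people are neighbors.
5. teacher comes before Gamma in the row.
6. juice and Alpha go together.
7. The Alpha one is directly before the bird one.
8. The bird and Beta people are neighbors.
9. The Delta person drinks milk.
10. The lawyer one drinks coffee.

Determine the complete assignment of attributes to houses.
Solution:

House | Pet | Drink | Profession | Team
---------------------------------------
  1   | cat | juice | teacher | Alpha
  2   | bird | milk | doctor | Delta
  3   | fish | tea | engineer | Beta
  4   | dog | coffee | lawyer | Gamma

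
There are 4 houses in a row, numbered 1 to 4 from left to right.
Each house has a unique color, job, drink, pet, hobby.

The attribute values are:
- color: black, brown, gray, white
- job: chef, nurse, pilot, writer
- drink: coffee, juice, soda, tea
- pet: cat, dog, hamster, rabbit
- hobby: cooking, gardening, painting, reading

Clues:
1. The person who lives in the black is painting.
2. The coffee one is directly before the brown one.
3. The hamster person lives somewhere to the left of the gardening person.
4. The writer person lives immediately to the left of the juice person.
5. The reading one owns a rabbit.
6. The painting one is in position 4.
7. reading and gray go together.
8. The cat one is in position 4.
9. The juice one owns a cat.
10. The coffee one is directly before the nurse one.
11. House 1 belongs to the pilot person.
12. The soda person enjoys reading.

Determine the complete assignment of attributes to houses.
Solution:

House | Color | Job | Drink | Pet | Hobby
-----------------------------------------
  1   | white | pilot | coffee | hamster | cooking
  2   | brown | nurse | tea | dog | gardening
  3   | gray | writer | soda | rabbit | reading
  4   | black | chef | juice | cat | painting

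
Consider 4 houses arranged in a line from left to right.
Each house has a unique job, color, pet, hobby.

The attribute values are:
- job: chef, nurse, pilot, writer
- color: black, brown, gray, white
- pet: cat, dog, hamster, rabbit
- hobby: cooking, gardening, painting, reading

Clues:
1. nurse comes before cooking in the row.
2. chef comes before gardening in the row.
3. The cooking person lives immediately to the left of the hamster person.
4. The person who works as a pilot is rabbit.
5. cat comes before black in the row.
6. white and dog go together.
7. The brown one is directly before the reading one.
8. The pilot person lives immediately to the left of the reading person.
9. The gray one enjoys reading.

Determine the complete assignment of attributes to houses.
Solution:

House | Job | Color | Pet | Hobby
---------------------------------
  1   | pilot | brown | rabbit | painting
  2   | nurse | gray | cat | reading
  3   | chef | white | dog | cooking
  4   | writer | black | hamster | gardening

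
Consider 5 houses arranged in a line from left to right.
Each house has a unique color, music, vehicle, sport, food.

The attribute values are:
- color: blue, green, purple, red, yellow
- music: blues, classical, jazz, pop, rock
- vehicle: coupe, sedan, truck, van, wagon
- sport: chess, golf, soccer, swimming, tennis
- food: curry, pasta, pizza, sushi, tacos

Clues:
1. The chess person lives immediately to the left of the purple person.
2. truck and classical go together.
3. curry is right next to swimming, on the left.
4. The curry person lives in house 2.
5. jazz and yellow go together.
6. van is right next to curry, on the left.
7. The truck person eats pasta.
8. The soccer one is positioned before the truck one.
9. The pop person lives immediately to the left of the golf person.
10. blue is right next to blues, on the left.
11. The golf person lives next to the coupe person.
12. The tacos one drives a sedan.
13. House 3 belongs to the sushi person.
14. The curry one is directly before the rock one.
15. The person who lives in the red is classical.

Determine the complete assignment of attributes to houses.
Solution:

House | Color | Music | Vehicle | Sport | Food
----------------------------------------------
  1   | blue | pop | van | chess | pizza
  2   | purple | blues | wagon | golf | curry
  3   | green | rock | coupe | swimming | sushi
  4   | yellow | jazz | sedan | soccer | tacos
  5   | red | classical | truck | tennis | pasta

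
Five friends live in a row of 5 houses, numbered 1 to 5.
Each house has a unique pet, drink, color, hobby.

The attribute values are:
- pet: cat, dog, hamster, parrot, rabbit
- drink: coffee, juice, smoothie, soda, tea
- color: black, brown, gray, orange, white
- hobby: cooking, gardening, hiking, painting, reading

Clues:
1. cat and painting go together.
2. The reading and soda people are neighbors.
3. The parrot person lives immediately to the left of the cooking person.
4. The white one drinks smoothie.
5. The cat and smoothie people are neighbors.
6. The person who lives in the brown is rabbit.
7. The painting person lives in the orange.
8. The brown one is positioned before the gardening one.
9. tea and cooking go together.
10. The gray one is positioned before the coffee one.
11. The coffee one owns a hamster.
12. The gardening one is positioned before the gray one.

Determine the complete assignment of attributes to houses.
Solution:

House | Pet | Drink | Color | Hobby
-----------------------------------
  1   | rabbit | juice | brown | reading
  2   | cat | soda | orange | painting
  3   | parrot | smoothie | white | gardening
  4   | dog | tea | gray | cooking
  5   | hamster | coffee | black | hiking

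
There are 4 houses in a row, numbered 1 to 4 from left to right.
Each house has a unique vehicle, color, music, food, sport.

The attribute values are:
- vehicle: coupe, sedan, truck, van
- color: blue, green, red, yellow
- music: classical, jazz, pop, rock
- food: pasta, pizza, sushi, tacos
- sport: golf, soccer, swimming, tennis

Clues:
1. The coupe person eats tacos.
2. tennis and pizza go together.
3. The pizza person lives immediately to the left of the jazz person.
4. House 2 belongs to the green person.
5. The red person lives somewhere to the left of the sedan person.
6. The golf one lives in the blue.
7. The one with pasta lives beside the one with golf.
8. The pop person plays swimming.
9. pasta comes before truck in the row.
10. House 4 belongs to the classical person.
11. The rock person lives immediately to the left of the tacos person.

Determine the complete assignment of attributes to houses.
Solution:

House | Vehicle | Color | Music | Food | Sport
----------------------------------------------
  1   | van | red | rock | pizza | tennis
  2   | coupe | green | jazz | tacos | soccer
  3   | sedan | yellow | pop | pasta | swimming
  4   | truck | blue | classical | sushi | golf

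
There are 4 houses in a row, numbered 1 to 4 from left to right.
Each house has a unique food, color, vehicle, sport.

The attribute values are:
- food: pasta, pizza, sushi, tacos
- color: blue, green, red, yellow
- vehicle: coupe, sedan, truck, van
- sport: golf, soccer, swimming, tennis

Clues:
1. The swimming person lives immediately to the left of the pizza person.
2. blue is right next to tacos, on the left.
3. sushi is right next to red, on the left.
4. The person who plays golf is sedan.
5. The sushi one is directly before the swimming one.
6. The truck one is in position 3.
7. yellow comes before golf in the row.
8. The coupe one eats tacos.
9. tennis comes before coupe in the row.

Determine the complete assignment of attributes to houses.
Solution:

House | Food | Color | Vehicle | Sport
--------------------------------------
  1   | sushi | blue | van | tennis
  2   | tacos | red | coupe | swimming
  3   | pizza | yellow | truck | soccer
  4   | pasta | green | sedan | golf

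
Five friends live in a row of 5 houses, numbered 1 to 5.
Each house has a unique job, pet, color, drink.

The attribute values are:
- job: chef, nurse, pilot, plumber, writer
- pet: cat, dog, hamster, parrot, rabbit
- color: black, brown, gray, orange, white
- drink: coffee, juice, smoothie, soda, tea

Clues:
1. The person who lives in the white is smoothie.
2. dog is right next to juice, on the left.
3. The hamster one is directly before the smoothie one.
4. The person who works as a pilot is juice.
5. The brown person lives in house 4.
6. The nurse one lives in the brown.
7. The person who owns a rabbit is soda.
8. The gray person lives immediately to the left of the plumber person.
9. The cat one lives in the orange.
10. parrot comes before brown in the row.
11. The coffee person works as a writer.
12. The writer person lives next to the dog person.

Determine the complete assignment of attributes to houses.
Solution:

House | Job | Pet | Color | Drink
---------------------------------
  1   | writer | hamster | gray | coffee
  2   | plumber | dog | white | smoothie
  3   | pilot | parrot | black | juice
  4   | nurse | rabbit | brown | soda
  5   | chef | cat | orange | tea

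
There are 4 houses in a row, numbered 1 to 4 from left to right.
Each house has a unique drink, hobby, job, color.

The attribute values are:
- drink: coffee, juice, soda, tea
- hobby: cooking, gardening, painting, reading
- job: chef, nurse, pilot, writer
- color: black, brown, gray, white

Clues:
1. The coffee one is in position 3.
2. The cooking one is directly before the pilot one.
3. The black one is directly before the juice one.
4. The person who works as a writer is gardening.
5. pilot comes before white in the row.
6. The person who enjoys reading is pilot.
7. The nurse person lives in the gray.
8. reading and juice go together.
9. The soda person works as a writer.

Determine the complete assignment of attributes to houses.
Solution:

House | Drink | Hobby | Job | Color
-----------------------------------
  1   | tea | cooking | chef | black
  2   | juice | reading | pilot | brown
  3   | coffee | painting | nurse | gray
  4   | soda | gardening | writer | white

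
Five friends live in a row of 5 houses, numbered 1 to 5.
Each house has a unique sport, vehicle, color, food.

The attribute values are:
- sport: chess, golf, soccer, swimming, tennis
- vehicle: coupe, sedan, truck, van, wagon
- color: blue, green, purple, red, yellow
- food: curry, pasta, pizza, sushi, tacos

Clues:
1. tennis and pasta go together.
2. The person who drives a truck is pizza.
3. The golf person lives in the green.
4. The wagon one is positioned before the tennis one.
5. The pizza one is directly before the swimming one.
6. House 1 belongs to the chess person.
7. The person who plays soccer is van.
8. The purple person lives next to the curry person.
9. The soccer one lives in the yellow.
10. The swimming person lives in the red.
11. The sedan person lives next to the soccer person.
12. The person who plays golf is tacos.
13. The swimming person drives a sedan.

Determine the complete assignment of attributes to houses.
Solution:

House | Sport | Vehicle | Color | Food
--------------------------------------
  1   | chess | truck | purple | pizza
  2   | swimming | sedan | red | curry
  3   | soccer | van | yellow | sushi
  4   | golf | wagon | green | tacos
  5   | tennis | coupe | blue | pasta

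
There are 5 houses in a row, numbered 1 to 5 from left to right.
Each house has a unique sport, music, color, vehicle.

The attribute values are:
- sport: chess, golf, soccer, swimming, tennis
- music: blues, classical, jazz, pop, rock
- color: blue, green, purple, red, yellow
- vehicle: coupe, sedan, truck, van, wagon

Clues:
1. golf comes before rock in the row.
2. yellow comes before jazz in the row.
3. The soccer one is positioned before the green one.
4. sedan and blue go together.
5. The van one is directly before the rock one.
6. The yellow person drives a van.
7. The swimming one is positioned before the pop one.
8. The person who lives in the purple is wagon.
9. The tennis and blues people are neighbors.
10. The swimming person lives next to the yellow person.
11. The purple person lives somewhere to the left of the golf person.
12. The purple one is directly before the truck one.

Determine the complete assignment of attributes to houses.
Solution:

House | Sport | Music | Color | Vehicle
---------------------------------------
  1   | tennis | classical | purple | wagon
  2   | swimming | blues | red | truck
  3   | golf | pop | yellow | van
  4   | soccer | rock | blue | sedan
  5   | chess | jazz | green | coupe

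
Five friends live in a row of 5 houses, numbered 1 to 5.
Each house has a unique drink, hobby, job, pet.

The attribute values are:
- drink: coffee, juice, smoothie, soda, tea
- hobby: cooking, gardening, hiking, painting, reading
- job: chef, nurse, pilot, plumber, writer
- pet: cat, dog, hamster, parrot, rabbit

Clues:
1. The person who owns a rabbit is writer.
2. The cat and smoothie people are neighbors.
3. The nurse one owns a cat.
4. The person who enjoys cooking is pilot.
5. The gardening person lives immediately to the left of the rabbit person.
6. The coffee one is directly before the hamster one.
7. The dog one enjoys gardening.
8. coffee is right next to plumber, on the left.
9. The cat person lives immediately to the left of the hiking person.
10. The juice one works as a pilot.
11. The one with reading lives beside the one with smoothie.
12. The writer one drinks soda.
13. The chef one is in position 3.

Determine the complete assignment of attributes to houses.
Solution:

House | Drink | Hobby | Job | Pet
---------------------------------
  1   | coffee | reading | nurse | cat
  2   | smoothie | hiking | plumber | hamster
  3   | tea | gardening | chef | dog
  4   | soda | painting | writer | rabbit
  5   | juice | cooking | pilot | parrot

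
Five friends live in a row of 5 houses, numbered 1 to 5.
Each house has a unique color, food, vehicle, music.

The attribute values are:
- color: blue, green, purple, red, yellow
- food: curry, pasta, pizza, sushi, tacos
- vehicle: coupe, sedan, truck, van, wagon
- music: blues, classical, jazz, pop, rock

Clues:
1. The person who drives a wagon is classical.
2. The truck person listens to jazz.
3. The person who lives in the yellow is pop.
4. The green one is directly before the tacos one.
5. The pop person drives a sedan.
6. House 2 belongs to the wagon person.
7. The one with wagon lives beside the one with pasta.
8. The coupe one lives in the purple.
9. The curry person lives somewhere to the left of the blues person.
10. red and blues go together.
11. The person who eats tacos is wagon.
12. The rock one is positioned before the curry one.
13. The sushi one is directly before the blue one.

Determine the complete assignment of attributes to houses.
Solution:

House | Color | Food | Vehicle | Music
--------------------------------------
  1   | green | sushi | truck | jazz
  2   | blue | tacos | wagon | classical
  3   | purple | pasta | coupe | rock
  4   | yellow | curry | sedan | pop
  5   | red | pizza | van | blues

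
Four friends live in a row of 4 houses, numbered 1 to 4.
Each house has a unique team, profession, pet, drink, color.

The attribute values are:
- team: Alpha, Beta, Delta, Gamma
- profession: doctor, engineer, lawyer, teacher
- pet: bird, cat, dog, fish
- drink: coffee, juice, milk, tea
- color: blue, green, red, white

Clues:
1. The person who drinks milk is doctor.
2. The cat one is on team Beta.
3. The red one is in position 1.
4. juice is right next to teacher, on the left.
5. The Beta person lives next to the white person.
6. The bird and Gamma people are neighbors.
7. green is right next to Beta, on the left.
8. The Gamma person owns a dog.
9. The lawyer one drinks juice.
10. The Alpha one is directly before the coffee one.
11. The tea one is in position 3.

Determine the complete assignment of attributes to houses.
Solution:

House | Team | Profession | Pet | Drink | Color
-----------------------------------------------
  1   | Alpha | lawyer | bird | juice | red
  2   | Gamma | teacher | dog | coffee | green
  3   | Beta | engineer | cat | tea | blue
  4   | Delta | doctor | fish | milk | white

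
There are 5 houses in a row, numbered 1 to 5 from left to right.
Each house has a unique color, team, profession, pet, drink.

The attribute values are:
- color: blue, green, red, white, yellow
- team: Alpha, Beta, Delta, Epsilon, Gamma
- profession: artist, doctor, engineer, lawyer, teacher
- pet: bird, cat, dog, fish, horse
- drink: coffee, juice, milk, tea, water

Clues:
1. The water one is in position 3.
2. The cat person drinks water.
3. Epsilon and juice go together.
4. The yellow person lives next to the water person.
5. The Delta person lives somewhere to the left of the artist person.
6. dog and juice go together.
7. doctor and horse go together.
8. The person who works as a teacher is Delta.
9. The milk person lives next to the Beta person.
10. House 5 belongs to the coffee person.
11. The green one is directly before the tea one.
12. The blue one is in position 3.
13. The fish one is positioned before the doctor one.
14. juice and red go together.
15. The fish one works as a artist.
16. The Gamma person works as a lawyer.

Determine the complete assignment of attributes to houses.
Solution:

House | Color | Team | Profession | Pet | Drink
-----------------------------------------------
  1   | green | Delta | teacher | bird | milk
  2   | yellow | Beta | artist | fish | tea
  3   | blue | Gamma | lawyer | cat | water
  4   | red | Epsilon | engineer | dog | juice
  5   | white | Alpha | doctor | horse | coffee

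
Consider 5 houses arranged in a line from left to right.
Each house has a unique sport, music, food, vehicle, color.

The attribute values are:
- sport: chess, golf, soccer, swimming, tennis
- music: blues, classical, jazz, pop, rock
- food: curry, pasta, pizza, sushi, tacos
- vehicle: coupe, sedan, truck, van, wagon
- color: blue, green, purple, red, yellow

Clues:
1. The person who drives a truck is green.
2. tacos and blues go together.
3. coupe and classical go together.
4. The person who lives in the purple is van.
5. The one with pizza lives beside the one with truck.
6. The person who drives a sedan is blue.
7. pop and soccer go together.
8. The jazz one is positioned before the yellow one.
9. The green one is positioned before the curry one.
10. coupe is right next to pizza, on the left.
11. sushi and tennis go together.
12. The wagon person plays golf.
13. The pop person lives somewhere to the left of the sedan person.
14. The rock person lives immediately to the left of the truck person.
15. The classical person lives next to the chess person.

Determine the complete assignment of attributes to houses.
Solution:

House | Sport | Music | Food | Vehicle | Color
----------------------------------------------
  1   | tennis | classical | sushi | coupe | red
  2   | chess | rock | pizza | van | purple
  3   | soccer | pop | pasta | truck | green
  4   | swimming | jazz | curry | sedan | blue
  5   | golf | blues | tacos | wagon | yellow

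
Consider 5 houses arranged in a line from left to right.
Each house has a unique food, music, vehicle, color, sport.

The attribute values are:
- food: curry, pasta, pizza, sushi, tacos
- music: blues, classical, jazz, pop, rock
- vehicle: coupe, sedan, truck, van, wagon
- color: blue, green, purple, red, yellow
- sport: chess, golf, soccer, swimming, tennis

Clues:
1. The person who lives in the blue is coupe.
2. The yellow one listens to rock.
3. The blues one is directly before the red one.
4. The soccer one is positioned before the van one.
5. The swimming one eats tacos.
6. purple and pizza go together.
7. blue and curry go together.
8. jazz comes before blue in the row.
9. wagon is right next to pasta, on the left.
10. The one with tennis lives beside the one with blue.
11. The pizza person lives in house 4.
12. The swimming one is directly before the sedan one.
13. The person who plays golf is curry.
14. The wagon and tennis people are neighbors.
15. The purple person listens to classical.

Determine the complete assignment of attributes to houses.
Solution:

House | Food | Music | Vehicle | Color | Sport
----------------------------------------------
  1   | tacos | blues | wagon | green | swimming
  2   | pasta | jazz | sedan | red | tennis
  3   | curry | pop | coupe | blue | golf
  4   | pizza | classical | truck | purple | soccer
  5   | sushi | rock | van | yellow | chess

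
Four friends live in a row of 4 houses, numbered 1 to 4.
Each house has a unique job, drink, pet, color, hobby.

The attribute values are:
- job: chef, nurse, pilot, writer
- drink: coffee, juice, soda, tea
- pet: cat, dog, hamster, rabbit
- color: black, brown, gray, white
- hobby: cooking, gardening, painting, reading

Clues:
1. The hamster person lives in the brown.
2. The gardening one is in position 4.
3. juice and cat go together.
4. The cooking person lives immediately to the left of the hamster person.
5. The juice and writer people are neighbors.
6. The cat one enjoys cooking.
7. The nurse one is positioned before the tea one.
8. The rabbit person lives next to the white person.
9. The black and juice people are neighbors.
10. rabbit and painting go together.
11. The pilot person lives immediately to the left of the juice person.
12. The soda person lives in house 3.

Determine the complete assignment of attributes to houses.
Solution:

House | Job | Drink | Pet | Color | Hobby
-----------------------------------------
  1   | pilot | coffee | rabbit | black | painting
  2   | nurse | juice | cat | white | cooking
  3   | writer | soda | hamster | brown | reading
  4   | chef | tea | dog | gray | gardening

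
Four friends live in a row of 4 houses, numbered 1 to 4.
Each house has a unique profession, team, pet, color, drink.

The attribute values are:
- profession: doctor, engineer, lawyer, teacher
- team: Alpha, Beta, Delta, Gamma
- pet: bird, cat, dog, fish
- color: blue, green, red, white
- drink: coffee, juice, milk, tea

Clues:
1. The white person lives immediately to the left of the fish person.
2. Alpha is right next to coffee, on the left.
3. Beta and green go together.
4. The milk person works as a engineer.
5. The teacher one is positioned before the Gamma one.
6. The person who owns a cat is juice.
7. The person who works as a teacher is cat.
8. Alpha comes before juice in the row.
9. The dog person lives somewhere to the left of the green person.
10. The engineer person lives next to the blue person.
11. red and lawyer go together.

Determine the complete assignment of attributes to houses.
Solution:

House | Profession | Team | Pet | Color | Drink
-----------------------------------------------
  1   | engineer | Alpha | dog | white | milk
  2   | doctor | Delta | fish | blue | coffee
  3   | teacher | Beta | cat | green | juice
  4   | lawyer | Gamma | bird | red | tea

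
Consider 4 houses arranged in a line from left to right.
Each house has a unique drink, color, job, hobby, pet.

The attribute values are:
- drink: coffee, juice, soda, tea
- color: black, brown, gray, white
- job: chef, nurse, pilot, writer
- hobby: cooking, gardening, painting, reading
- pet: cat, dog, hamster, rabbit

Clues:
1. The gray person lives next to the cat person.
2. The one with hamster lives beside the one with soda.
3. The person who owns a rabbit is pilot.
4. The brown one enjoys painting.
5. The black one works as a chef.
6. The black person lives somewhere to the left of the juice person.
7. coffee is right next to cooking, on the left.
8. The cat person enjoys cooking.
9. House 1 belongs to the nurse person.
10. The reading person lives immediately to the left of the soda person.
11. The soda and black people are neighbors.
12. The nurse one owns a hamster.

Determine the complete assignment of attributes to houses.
Solution:

House | Drink | Color | Job | Hobby | Pet
-----------------------------------------
  1   | coffee | gray | nurse | reading | hamster
  2   | soda | white | writer | cooking | cat
  3   | tea | black | chef | gardening | dog
  4   | juice | brown | pilot | painting | rabbit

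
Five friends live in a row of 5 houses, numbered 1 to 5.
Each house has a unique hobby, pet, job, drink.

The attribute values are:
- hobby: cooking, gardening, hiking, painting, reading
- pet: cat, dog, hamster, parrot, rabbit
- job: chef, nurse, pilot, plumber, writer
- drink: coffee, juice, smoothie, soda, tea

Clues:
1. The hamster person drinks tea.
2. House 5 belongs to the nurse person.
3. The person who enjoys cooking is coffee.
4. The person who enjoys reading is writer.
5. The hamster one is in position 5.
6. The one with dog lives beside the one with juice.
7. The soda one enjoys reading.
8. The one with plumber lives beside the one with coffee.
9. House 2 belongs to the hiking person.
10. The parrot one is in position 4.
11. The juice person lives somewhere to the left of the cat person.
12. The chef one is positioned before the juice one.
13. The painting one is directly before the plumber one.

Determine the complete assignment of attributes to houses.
Solution:

House | Hobby | Pet | Job | Drink
---------------------------------
  1   | painting | dog | chef | smoothie
  2   | hiking | rabbit | plumber | juice
  3   | cooking | cat | pilot | coffee
  4   | reading | parrot | writer | soda
  5   | gardening | hamster | nurse | tea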